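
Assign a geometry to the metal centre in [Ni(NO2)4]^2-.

Each nitro (N-bound nitrite) is −1; balancing the −2 overall charge requires Ni(II).
Group 10 minus oxidation state 2 gives a d⁸ configuration.
Coordination number: 4.
Nitro (N-bound nitrite) is a strong-field ligand (high in the spectrochemical series).
A 3d d⁸ ion with strong-field ligands gains enough CFSE to favour square planar over tetrahedral.

square planar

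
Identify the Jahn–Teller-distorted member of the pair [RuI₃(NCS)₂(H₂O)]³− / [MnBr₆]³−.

[MnBr₆]³−

[RuI₃(NCS)₂(H₂O)]³−: Each iodide is −1; each isothiocyanate is −1; water is neutral; balancing the −3 overall charge requires Ru(II). Ruthenium is a group-8 element; Ru(II) is therefore d⁶. A 4d ion has a large Δₒ and is invariably low-spin. The d⁶ configuration leaves the e_g set evenly filled (or empty) — no strong Jahn–Teller driving force.
[MnBr₆]³−: Ligand charges: each bromide is −1. With an overall charge of −3 the manganese centre must be in the +3 oxidation state. Mn sits in group 7, so the d-electron count is 7 − 3 = 4. Bromide is a weak-field ligand for a first-row metal, so the complex is high-spin. The t₂g³e_g¹ (high-spin) configuration has an unevenly filled e_g set; the Jahn–Teller theorem predicts a tetragonal distortion (typically axial elongation) to lift the degeneracy.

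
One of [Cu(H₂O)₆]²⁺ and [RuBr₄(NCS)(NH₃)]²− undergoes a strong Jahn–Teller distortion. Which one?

[Cu(H₂O)₆]²⁺: Ligand charges: water is neutral. With an overall charge of +2 the copper centre must be in the +2 oxidation state. Cu sits in group 11, so the d-electron count is 11 − 2 = 9. The t₂g⁶e_g³ configuration has an unevenly filled e_g set; the Jahn–Teller theorem predicts a tetragonal distortion (typically axial elongation) to lift the degeneracy.
[RuBr₄(NCS)(NH₃)]²−: Ligand charges: each bromide is −1; each isothiocyanate is −1; ammonia is neutral. With an overall charge of −2 the ruthenium centre must be in the +3 oxidation state. Ru sits in group 8, so the d-electron count is 8 − 3 = 5. A 4d ion has a large Δₒ and is invariably low-spin. The d⁵ configuration leaves the e_g set evenly filled (or empty) — no strong Jahn–Teller driving force.

[Cu(H₂O)₆]²⁺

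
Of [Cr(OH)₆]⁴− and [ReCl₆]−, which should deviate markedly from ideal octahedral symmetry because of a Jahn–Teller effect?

[Cr(OH)₆]⁴−: Ligand charges: each hydroxide is −1. With an overall charge of −4 the chromium centre must be in the +2 oxidation state. Chromium is a group-6 element; Cr(II) is therefore d⁴. Hydroxide is a weak-field ligand for a first-row metal, so the complex is high-spin. The t₂g³e_g¹ (high-spin) configuration has an unevenly filled e_g set; the Jahn–Teller theorem predicts a tetragonal distortion (typically axial elongation) to lift the degeneracy.
[ReCl₆]−: Each chloride is −1; balancing the −1 overall charge requires Re(V). Rhenium is a group-7 element; Re(V) is therefore d². The d² configuration leaves the e_g set evenly filled (or empty) — no strong Jahn–Teller driving force.

[Cr(OH)₆]⁴−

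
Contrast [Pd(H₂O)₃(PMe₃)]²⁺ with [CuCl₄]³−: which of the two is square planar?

For [Pd(H₂O)₃(PMe₃)]²⁺: Ligand charges: water is neutral; trimethylphosphine is neutral. With an overall charge of +2 the palladium centre must be in the +2 oxidation state. Group 10 minus oxidation state 2 gives a d⁸ configuration. A 4d d⁸ ion has a large crystal-field splitting; square planar leaves the high-energy d_{x²−y²} orbital empty and maximises CFSE. → square planar.
For [CuCl₄]³−: Each chloride is −1; balancing the −3 overall charge requires Cu(I). Copper is a group-11 element; Cu(I) is therefore d¹⁰. A d¹⁰ ion has no crystal-field stabilisation preference between square planar and tetrahedral, so four ligands adopt the sterically favoured tetrahedral geometry. → tetrahedral.

[Pd(H₂O)₃(PMe₃)]²⁺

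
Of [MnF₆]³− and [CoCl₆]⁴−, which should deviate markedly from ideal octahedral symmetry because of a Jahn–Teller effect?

[MnF₆]³−

[MnF₆]³−: Each fluoride is −1; balancing the −3 overall charge requires Mn(III). Group 7 minus oxidation state 3 gives a d⁴ configuration. Fluoride is a weak-field ligand for a first-row metal, so the complex is high-spin. The t₂g³e_g¹ (high-spin) configuration has an unevenly filled e_g set; the Jahn–Teller theorem predicts a tetragonal distortion (typically axial elongation) to lift the degeneracy.
[CoCl₆]⁴−: Ligand charges: each chloride is −1. With an overall charge of −4 the cobalt centre must be in the +2 oxidation state. Group 9 minus oxidation state 2 gives a d⁷ configuration. Chloride is a weak-field ligand for a first-row metal, so the complex is high-spin. The d⁷ configuration leaves the e_g set evenly filled (or empty) — no strong Jahn–Teller driving force.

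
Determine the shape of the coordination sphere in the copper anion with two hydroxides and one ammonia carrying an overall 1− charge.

Summing ligand charges against the −1 overall charge gives an oxidation state of +1 for copper.
Cu sits in group 11, so the d-electron count is 11 − 1 = 10.
Coordination number: 3.
Three ligands around a d¹⁰ centre minimise repulsion in a trigonal-planar arrangement.

trigonal planar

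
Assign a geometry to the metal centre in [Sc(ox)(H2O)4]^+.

Summing ligand charges against the +1 overall charge gives an oxidation state of +3 for scandium.
Sc sits in group 3, so the d-electron count is 3 − 3 = 0.
Counting donor atoms: 1×oxalate (bidentate) → 2 donors; 4×water (monodentate) → 4 donors. Coordination number = 6.
Six donors around a single metal centre give an octahedral coordination sphere.

octahedral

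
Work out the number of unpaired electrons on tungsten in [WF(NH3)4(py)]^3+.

2 unpaired electrons

Ligand charges: each fluoride is −1; ammonia is neutral; pyridine is neutral. With an overall charge of +3 the tungsten centre must be in the +4 oxidation state.
W sits in group 6, so the d-electron count is 6 − 4 = 2.
In an octahedral field the d² configuration is t₂g²e_g⁰ (only one arrangement possible), giving 2 unpaired electrons.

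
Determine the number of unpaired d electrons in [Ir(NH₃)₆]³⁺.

Ligand charges: ammonia is neutral. With an overall charge of +3 the iridium centre must be in the +3 oxidation state.
Group 9 minus oxidation state 3 gives a d⁶ configuration.
The spin state decides the count: a 5d ion has a large Δₒ and is invariably low-spin.
An octahedral low-spin d⁶ ion is t₂g⁶e_g⁰, giving 0 unpaired electrons.

0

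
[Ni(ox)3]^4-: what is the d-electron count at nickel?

Ligand charges: each oxalate is −2. With an overall charge of −4 the nickel centre must be in the +2 oxidation state.
Group 10 minus oxidation state 2 gives a d⁸ configuration.

d8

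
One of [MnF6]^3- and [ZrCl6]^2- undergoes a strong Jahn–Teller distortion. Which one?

[MnF6]^3-: Each fluoride is −1; balancing the −3 overall charge requires Mn(III). Group 7 minus oxidation state 3 gives a d⁴ configuration. Fluoride is a weak-field ligand for a first-row metal, so the complex is high-spin. The t₂g³e_g¹ (high-spin) configuration has an unevenly filled e_g set; the Jahn–Teller theorem predicts a tetragonal distortion (typically axial elongation) to lift the degeneracy.
[ZrCl6]^2-: Summing ligand charges against the −2 overall charge gives an oxidation state of +4 for zirconium. Group 4 minus oxidation state 4 gives a d⁰ configuration. The d⁰ configuration leaves the e_g set evenly filled (or empty) — no strong Jahn–Teller driving force.

[MnF6]^3-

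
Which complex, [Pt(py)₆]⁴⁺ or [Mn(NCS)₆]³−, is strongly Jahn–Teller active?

[Mn(NCS)₆]³−

[Pt(py)₆]⁴⁺: Pyridine is neutral; balancing the +4 overall charge requires Pt(IV). Pt sits in group 10, so the d-electron count is 10 − 4 = 6. A 5d ion has a large Δₒ and is invariably low-spin. The d⁶ configuration leaves the e_g set evenly filled (or empty) — no strong Jahn–Teller driving force.
[Mn(NCS)₆]³−: Summing ligand charges against the −3 overall charge gives an oxidation state of +3 for manganese. Mn sits in group 7, so the d-electron count is 7 − 3 = 4. Isothiocyanate is a weak-field ligand for a first-row metal, so the complex is high-spin. The t₂g³e_g¹ (high-spin) configuration has an unevenly filled e_g set; the Jahn–Teller theorem predicts a tetragonal distortion (typically axial elongation) to lift the degeneracy.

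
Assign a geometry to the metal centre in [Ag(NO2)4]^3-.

Summing ligand charges against the −3 overall charge gives an oxidation state of +1 for silver.
Ag sits in group 11, so the d-electron count is 11 − 1 = 10.
Coordination number: 4.
A d¹⁰ ion has no crystal-field stabilisation preference between square planar and tetrahedral, so four ligands adopt the sterically favoured tetrahedral geometry.

tetrahedral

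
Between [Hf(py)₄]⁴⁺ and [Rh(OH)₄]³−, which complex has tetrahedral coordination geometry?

For [Hf(py)₄]⁴⁺: Summing ligand charges against the +4 overall charge gives an oxidation state of +4 for hafnium. Hafnium is a group-4 element; Hf(IV) is therefore d⁰. A d⁰ ion has no crystal-field stabilisation preference between square planar and tetrahedral, so four ligands adopt the sterically favoured tetrahedral geometry. → tetrahedral.
For [Rh(OH)₄]³−: Each hydroxide is −1; balancing the −3 overall charge requires Rh(I). Rh sits in group 9, so the d-electron count is 9 − 1 = 8. A 4d d⁸ ion has a large crystal-field splitting; square planar leaves the high-energy d_{x²−y²} orbital empty and maximises CFSE. → square planar.

[Hf(py)₄]⁴⁺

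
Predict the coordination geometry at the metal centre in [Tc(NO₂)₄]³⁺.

tetrahedral

Summing ligand charges against the +3 overall charge gives an oxidation state of +7 for technetium.
Group 7 minus oxidation state 7 gives a d⁰ configuration.
Coordination number: 4.
A d⁰ ion has no crystal-field stabilisation preference between square planar and tetrahedral, so four ligands adopt the sterically favoured tetrahedral geometry.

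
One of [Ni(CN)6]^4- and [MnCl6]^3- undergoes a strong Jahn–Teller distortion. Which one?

[Ni(CN)6]^4-: Each cyanide is −1; balancing the −4 overall charge requires Ni(II). Group 10 minus oxidation state 2 gives a d⁸ configuration. The d⁸ configuration leaves the e_g set evenly filled (or empty) — no strong Jahn–Teller driving force.
[MnCl6]^3-: Ligand charges: each chloride is −1. With an overall charge of −3 the manganese centre must be in the +3 oxidation state. Manganese is a group-7 element; Mn(III) is therefore d⁴. Chloride is a weak-field ligand for a first-row metal, so the complex is high-spin. The t₂g³e_g¹ (high-spin) configuration has an unevenly filled e_g set; the Jahn–Teller theorem predicts a tetragonal distortion (typically axial elongation) to lift the degeneracy.

[MnCl6]^3-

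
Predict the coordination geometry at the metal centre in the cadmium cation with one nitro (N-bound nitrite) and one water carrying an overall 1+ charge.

linear

Summing ligand charges against the +1 overall charge gives an oxidation state of +2 for cadmium.
Cd sits in group 12, so the d-electron count is 12 − 2 = 10.
Coordination number: 2.
A d¹⁰ ion with only two ligands adopts a linear arrangement (sp hybridisation; no CFSE preference).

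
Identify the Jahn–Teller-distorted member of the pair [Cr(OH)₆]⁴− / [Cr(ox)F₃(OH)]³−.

[Cr(OH)₆]⁴−: Ligand charges: each hydroxide is −1. With an overall charge of −4 the chromium centre must be in the +2 oxidation state. Cr sits in group 6, so the d-electron count is 6 − 2 = 4. Hydroxide is a weak-field ligand for a first-row metal, so the complex is high-spin. The t₂g³e_g¹ (high-spin) configuration has an unevenly filled e_g set; the Jahn–Teller theorem predicts a tetragonal distortion (typically axial elongation) to lift the degeneracy.
[Cr(ox)F₃(OH)]³−: Summing ligand charges against the −3 overall charge gives an oxidation state of +3 for chromium. Group 6 minus oxidation state 3 gives a d³ configuration. The d³ configuration leaves the e_g set evenly filled (or empty) — no strong Jahn–Teller driving force.

[Cr(OH)₆]⁴−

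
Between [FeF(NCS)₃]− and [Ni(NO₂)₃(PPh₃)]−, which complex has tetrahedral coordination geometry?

[FeF(NCS)₃]−

For [FeF(NCS)₃]−: Ligand charges: each fluoride is −1; each isothiocyanate is −1. With an overall charge of −1 the iron centre must be in the +3 oxidation state. Iron is a group-8 element; Fe(III) is therefore d⁵. A high-spin d⁵ ion has zero CFSE in either geometry, so four ligands adopt the sterically favoured tetrahedral geometry. → tetrahedral.
For [Ni(NO₂)₃(PPh₃)]−: Summing ligand charges against the −1 overall charge gives an oxidation state of +2 for nickel. Group 10 minus oxidation state 2 gives a d⁸ configuration. Nitro (N-bound nitrite) and triphenylphosphine are strong-field ligands (high in the spectrochemical series). A 3d d⁸ ion with strong-field ligands gains enough CFSE to favour square planar over tetrahedral. → square planar.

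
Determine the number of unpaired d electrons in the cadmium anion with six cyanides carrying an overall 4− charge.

Ligand charges: each cyanide is −1. With an overall charge of −4 the cadmium centre must be in the +2 oxidation state.
Group 12 minus oxidation state 2 gives a d¹⁰ configuration.
In an octahedral field the d¹⁰ configuration is t₂g⁶e_g⁴, giving 0 unpaired electrons.

0 unpaired electrons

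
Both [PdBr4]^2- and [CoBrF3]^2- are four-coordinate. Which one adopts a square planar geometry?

[PdBr4]^2-

For [PdBr4]^2-: Each bromide is −1; balancing the −2 overall charge requires Pd(II). Group 10 minus oxidation state 2 gives a d⁸ configuration. A 4d d⁸ ion has a large crystal-field splitting; square planar leaves the high-energy d_{x²−y²} orbital empty and maximises CFSE. → square planar.
For [CoBrF3]^2-: Summing ligand charges against the −2 overall charge gives an oxidation state of +2 for cobalt. Cobalt is a group-9 element; Co(II) is therefore d⁷. For a high-spin 3d d⁷ ion with weak-field ligands the small Δₜ gives little square-planar CFSE advantage, so four ligands adopt the sterically favoured tetrahedral geometry. → tetrahedral.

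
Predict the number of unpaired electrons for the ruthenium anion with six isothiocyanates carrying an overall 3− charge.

1 unpaired electron

Summing ligand charges against the −3 overall charge gives an oxidation state of +3 for ruthenium.
Group 8 minus oxidation state 3 gives a d⁵ configuration.
The spin state decides the count: a 4d ion has a large Δₒ and is invariably low-spin.
An octahedral low-spin d⁵ ion is t₂g⁵e_g⁰, giving 1 unpaired electron.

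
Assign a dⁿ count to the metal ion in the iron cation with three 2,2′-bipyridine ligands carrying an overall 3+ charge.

Summing ligand charges against the +3 overall charge gives an oxidation state of +3 for iron.
Fe sits in group 8, so the d-electron count is 8 − 3 = 5.

d5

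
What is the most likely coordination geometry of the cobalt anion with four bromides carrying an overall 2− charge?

Each bromide is −1; balancing the −2 overall charge requires Co(II).
Cobalt is a group-9 element; Co(II) is therefore d⁷.
Coordination number: 4.
Bromide is a weak-field ligand.
For a high-spin 3d d⁷ ion with weak-field ligands the small Δₜ gives little square-planar CFSE advantage, so four ligands adopt the sterically favoured tetrahedral geometry.

tetrahedral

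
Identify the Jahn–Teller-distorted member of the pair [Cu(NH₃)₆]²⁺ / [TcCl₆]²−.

[Cu(NH₃)₆]²⁺: Ligand charges: ammonia is neutral. With an overall charge of +2 the copper centre must be in the +2 oxidation state. Group 11 minus oxidation state 2 gives a d⁹ configuration. The t₂g⁶e_g³ configuration has an unevenly filled e_g set; the Jahn–Teller theorem predicts a tetragonal distortion (typically axial elongation) to lift the degeneracy.
[TcCl₆]²−: Each chloride is −1; balancing the −2 overall charge requires Tc(IV). Tc sits in group 7, so the d-electron count is 7 − 4 = 3. The d³ configuration leaves the e_g set evenly filled (or empty) — no strong Jahn–Teller driving force.

[Cu(NH₃)₆]²⁺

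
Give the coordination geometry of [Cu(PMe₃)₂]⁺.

linear

Trimethylphosphine is neutral; balancing the +1 overall charge requires Cu(I).
Copper is a group-11 element; Cu(I) is therefore d¹⁰.
With 2 monodentate ligands the coordination number is 2.
A d¹⁰ ion with only two ligands adopts a linear arrangement (sp hybridisation; no CFSE preference).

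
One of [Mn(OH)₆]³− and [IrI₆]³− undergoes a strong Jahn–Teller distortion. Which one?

[Mn(OH)₆]³−: Summing ligand charges against the −3 overall charge gives an oxidation state of +3 for manganese. Mn sits in group 7, so the d-electron count is 7 − 3 = 4. Hydroxide is a weak-field ligand for a first-row metal, so the complex is high-spin. The t₂g³e_g¹ (high-spin) configuration has an unevenly filled e_g set; the Jahn–Teller theorem predicts a tetragonal distortion (typically axial elongation) to lift the degeneracy.
[IrI₆]³−: Ligand charges: each iodide is −1. With an overall charge of −3 the iridium centre must be in the +3 oxidation state. Group 9 minus oxidation state 3 gives a d⁶ configuration. A 5d ion has a large Δₒ and is invariably low-spin. The d⁶ configuration leaves the e_g set evenly filled (or empty) — no strong Jahn–Teller driving force.

[Mn(OH)₆]³−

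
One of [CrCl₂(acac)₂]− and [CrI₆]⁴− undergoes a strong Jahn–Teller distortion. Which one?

[CrCl₂(acac)₂]−: Summing ligand charges against the −1 overall charge gives an oxidation state of +3 for chromium. Chromium is a group-6 element; Cr(III) is therefore d³. The d³ configuration leaves the e_g set evenly filled (or empty) — no strong Jahn–Teller driving force.
[CrI₆]⁴−: Summing ligand charges against the −4 overall charge gives an oxidation state of +2 for chromium. Cr sits in group 6, so the d-electron count is 6 − 2 = 4. Iodide is a weak-field ligand for a first-row metal, so the complex is high-spin. The t₂g³e_g¹ (high-spin) configuration has an unevenly filled e_g set; the Jahn–Teller theorem predicts a tetragonal distortion (typically axial elongation) to lift the degeneracy.

[CrI₆]⁴−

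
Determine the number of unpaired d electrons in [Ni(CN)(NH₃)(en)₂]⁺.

2 unpaired electrons

Summing ligand charges against the +1 overall charge gives an oxidation state of +2 for nickel.
Group 10 minus oxidation state 2 gives a d⁸ configuration.
Counting donor atoms: 1×cyanide (monodentate) → 1 donor; 1×ammonia (monodentate) → 1 donor; 2×ethylenediamine (bidentate) → 4 donors. Coordination number = 6.
In an octahedral field the d⁸ configuration is t₂g⁶e_g² (only one arrangement possible), giving 2 unpaired electrons.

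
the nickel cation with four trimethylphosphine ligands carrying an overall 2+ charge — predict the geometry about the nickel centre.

square planar

Ligand charges: trimethylphosphine is neutral. With an overall charge of +2 the nickel centre must be in the +2 oxidation state.
Nickel is a group-10 element; Ni(II) is therefore d⁸.
With 4 monodentate ligands the coordination number is 4.
Trimethylphosphine is a strong-field ligand (high in the spectrochemical series).
A 3d d⁸ ion with strong-field ligands gains enough CFSE to favour square planar over tetrahedral.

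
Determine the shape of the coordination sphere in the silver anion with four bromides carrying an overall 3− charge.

Summing ligand charges against the −3 overall charge gives an oxidation state of +1 for silver.
Ag sits in group 11, so the d-electron count is 11 − 1 = 10.
Coordination number: 4.
A d¹⁰ ion has no crystal-field stabilisation preference between square planar and tetrahedral, so four ligands adopt the sterically favoured tetrahedral geometry.

tetrahedral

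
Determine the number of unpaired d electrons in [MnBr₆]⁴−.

Each bromide is −1; balancing the −4 overall charge requires Mn(II).
Group 7 minus oxidation state 2 gives a d⁵ configuration.
The spin state decides the count: Bromide is a weak-field ligand for a first-row metal, so the complex is high-spin.
An octahedral high-spin d⁵ ion is t₂g³e_g², giving 5 unpaired electrons.

5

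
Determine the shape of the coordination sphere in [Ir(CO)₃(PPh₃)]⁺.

Carbonyl is neutral; triphenylphosphine is neutral; balancing the +1 overall charge requires Ir(I).
Group 9 minus oxidation state 1 gives a d⁸ configuration.
With 4 monodentate ligands the coordination number is 4.
A 5d d⁸ ion has a large crystal-field splitting; square planar leaves the high-energy d_{x²−y²} orbital empty and maximises CFSE.

square planar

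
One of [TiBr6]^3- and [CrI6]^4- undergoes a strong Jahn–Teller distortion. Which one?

[TiBr6]^3-: Summing ligand charges against the −3 overall charge gives an oxidation state of +3 for titanium. Titanium is a group-4 element; Ti(III) is therefore d¹. The d¹ configuration leaves the e_g set evenly filled (or empty) — no strong Jahn–Teller driving force.
[CrI6]^4-: Each iodide is −1; balancing the −4 overall charge requires Cr(II). Chromium is a group-6 element; Cr(II) is therefore d⁴. Iodide is a weak-field ligand for a first-row metal, so the complex is high-spin. The t₂g³e_g¹ (high-spin) configuration has an unevenly filled e_g set; the Jahn–Teller theorem predicts a tetragonal distortion (typically axial elongation) to lift the degeneracy.

[CrI6]^4-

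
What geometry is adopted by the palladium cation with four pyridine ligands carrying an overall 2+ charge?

Summing ligand charges against the +2 overall charge gives an oxidation state of +2 for palladium.
Pd sits in group 10, so the d-electron count is 10 − 2 = 8.
Coordination number: 4.
A 4d d⁸ ion has a large crystal-field splitting; square planar leaves the high-energy d_{x²−y²} orbital empty and maximises CFSE.

square planar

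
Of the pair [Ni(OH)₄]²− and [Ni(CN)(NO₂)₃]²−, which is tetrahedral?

[Ni(OH)₄]²−

For [Ni(OH)₄]²−: Summing ligand charges against the −2 overall charge gives an oxidation state of +2 for nickel. Group 10 minus oxidation state 2 gives a d⁸ configuration. Hydroxide is a weak-field ligand. With weak-field ligands the CFSE gain from square planar is small, so a 3d d⁸ ion takes the sterically preferred tetrahedral geometry. → tetrahedral.
For [Ni(CN)(NO₂)₃]²−: Each cyanide is −1; each nitro (N-bound nitrite) is −1; balancing the −2 overall charge requires Ni(II). Nickel is a group-10 element; Ni(II) is therefore d⁸. Cyanide and nitro (N-bound nitrite) are strong-field ligands (high in the spectrochemical series). A 3d d⁸ ion with strong-field ligands gains enough CFSE to favour square planar over tetrahedral. → square planar.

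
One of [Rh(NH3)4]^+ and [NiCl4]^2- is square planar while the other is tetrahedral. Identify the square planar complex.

For [Rh(NH3)4]^+: Summing ligand charges against the +1 overall charge gives an oxidation state of +1 for rhodium. Rh sits in group 9, so the d-electron count is 9 − 1 = 8. A 4d d⁸ ion has a large crystal-field splitting; square planar leaves the high-energy d_{x²−y²} orbital empty and maximises CFSE. → square planar.
For [NiCl4]^2-: Each chloride is −1; balancing the −2 overall charge requires Ni(II). Nickel is a group-10 element; Ni(II) is therefore d⁸. Chloride is a weak-field ligand. With weak-field ligands the CFSE gain from square planar is small, so a 3d d⁸ ion takes the sterically preferred tetrahedral geometry. → tetrahedral.

[Rh(NH3)4]^+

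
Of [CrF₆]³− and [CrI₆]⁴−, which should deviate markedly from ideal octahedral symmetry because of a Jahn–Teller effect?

[CrI₆]⁴−

[CrF₆]³−: Ligand charges: each fluoride is −1. With an overall charge of −3 the chromium centre must be in the +3 oxidation state. Chromium is a group-6 element; Cr(III) is therefore d³. The d³ configuration leaves the e_g set evenly filled (or empty) — no strong Jahn–Teller driving force.
[CrI₆]⁴−: Ligand charges: each iodide is −1. With an overall charge of −4 the chromium centre must be in the +2 oxidation state. Group 6 minus oxidation state 2 gives a d⁴ configuration. Iodide is a weak-field ligand for a first-row metal, so the complex is high-spin. The t₂g³e_g¹ (high-spin) configuration has an unevenly filled e_g set; the Jahn–Teller theorem predicts a tetragonal distortion (typically axial elongation) to lift the degeneracy.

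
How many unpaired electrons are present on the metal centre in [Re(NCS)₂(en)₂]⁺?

2

Ligand charges: each isothiocyanate is −1; ethylenediamine is neutral. With an overall charge of +1 the rhenium centre must be in the +3 oxidation state.
Rhenium is a group-7 element; Re(III) is therefore d⁴.
Counting donor atoms: 2×isothiocyanate (monodentate) → 2 donors; 2×ethylenediamine (bidentate) → 4 donors. Coordination number = 6.
The spin state decides the count: a 5d ion has a large Δₒ and is invariably low-spin.
An octahedral low-spin d⁴ ion is t₂g⁴e_g⁰, giving 2 unpaired electrons.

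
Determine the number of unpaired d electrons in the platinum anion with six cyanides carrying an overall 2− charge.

0

Each cyanide is −1; balancing the −2 overall charge requires Pt(IV).
Group 10 minus oxidation state 4 gives a d⁶ configuration.
The spin state decides the count: a 5d ion has a large Δₒ and is invariably low-spin.
An octahedral low-spin d⁶ ion is t₂g⁶e_g⁰, giving 0 unpaired electrons.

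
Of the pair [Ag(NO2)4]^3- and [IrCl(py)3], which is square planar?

For [Ag(NO2)4]^3-: Ligand charges: each nitro (N-bound nitrite) is −1. With an overall charge of −3 the silver centre must be in the +1 oxidation state. Group 11 minus oxidation state 1 gives a d¹⁰ configuration. A d¹⁰ ion has no crystal-field stabilisation preference between square planar and tetrahedral, so four ligands adopt the sterically favoured tetrahedral geometry. → tetrahedral.
For [IrCl(py)3]: Summing ligand charges against the 0 overall charge gives an oxidation state of +1 for iridium. Iridium is a group-9 element; Ir(I) is therefore d⁸. A 5d d⁸ ion has a large crystal-field splitting; square planar leaves the high-energy d_{x²−y²} orbital empty and maximises CFSE. → square planar.

[IrCl(py)3]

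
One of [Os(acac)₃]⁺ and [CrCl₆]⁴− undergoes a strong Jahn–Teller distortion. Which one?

[Os(acac)₃]⁺: Ligand charges: each acetylacetonate is −1. With an overall charge of +1 the osmium centre must be in the +4 oxidation state. Group 8 minus oxidation state 4 gives a d⁴ configuration. A 5d ion has a large Δₒ and is invariably low-spin. The d⁴ configuration leaves the e_g set evenly filled (or empty) — no strong Jahn–Teller driving force.
[CrCl₆]⁴−: Summing ligand charges against the −4 overall charge gives an oxidation state of +2 for chromium. Chromium is a group-6 element; Cr(II) is therefore d⁴. Chloride is a weak-field ligand for a first-row metal, so the complex is high-spin. The t₂g³e_g¹ (high-spin) configuration has an unevenly filled e_g set; the Jahn–Teller theorem predicts a tetragonal distortion (typically axial elongation) to lift the degeneracy.

[CrCl₆]⁴−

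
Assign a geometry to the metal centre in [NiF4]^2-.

tetrahedral

Each fluoride is −1; balancing the −2 overall charge requires Ni(II).
Ni sits in group 10, so the d-electron count is 10 − 2 = 8.
Coordination number: 4.
Fluoride is a weak-field ligand.
With weak-field ligands the CFSE gain from square planar is small, so a 3d d⁸ ion takes the sterically preferred tetrahedral geometry.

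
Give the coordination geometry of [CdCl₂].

Each chloride is −1; balancing the 0 overall charge requires Cd(II).
Cd sits in group 12, so the d-electron count is 12 − 2 = 10.
With 2 monodentate ligands the coordination number is 2.
A d¹⁰ ion with only two ligands adopts a linear arrangement (sp hybridisation; no CFSE preference).

linear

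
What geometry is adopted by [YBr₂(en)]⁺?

Ligand charges: each bromide is −1; ethylenediamine is neutral. With an overall charge of +1 the yttrium centre must be in the +3 oxidation state.
Yttrium is a group-3 element; Y(III) is therefore d⁰.
Counting donor atoms: 2×bromide (monodentate) → 2 donors; 1×ethylenediamine (bidentate) → 2 donors. Coordination number = 4.
A d⁰ ion has no crystal-field stabilisation preference between square planar and tetrahedral, so four ligands adopt the sterically favoured tetrahedral geometry.

tetrahedral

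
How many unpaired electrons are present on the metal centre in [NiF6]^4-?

2 unpaired electrons

Summing ligand charges against the −4 overall charge gives an oxidation state of +2 for nickel.
Ni sits in group 10, so the d-electron count is 10 − 2 = 8.
In an octahedral field the d⁸ configuration is t₂g⁶e_g² (only one arrangement possible), giving 2 unpaired electrons.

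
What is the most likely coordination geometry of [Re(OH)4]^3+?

tetrahedral

Summing ligand charges against the +3 overall charge gives an oxidation state of +7 for rhenium.
Re sits in group 7, so the d-electron count is 7 − 7 = 0.
Coordination number: 4.
A d⁰ ion has no crystal-field stabilisation preference between square planar and tetrahedral, so four ligands adopt the sterically favoured tetrahedral geometry.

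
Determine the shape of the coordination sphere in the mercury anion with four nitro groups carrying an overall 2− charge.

Summing ligand charges against the −2 overall charge gives an oxidation state of +2 for mercury.
Hg sits in group 12, so the d-electron count is 12 − 2 = 10.
Coordination number: 4.
A d¹⁰ ion has no crystal-field stabilisation preference between square planar and tetrahedral, so four ligands adopt the sterically favoured tetrahedral geometry.

tetrahedral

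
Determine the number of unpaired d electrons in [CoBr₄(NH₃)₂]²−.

Summing ligand charges against the −2 overall charge gives an oxidation state of +2 for cobalt.
Cobalt is a group-9 element; Co(II) is therefore d⁷.
The spin state decides the count: Bromide is a weak-field ligand for a first-row metal, so the complex is high-spin.
An octahedral high-spin d⁷ ion is t₂g⁵e_g², giving 3 unpaired electrons.

3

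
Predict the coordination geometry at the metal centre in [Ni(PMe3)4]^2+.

Ligand charges: trimethylphosphine is neutral. With an overall charge of +2 the nickel centre must be in the +2 oxidation state.
Group 10 minus oxidation state 2 gives a d⁸ configuration.
With 4 monodentate ligands the coordination number is 4.
Trimethylphosphine is a strong-field ligand (high in the spectrochemical series).
A 3d d⁸ ion with strong-field ligands gains enough CFSE to favour square planar over tetrahedral.

square planar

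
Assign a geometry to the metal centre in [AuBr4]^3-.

Summing ligand charges against the −3 overall charge gives an oxidation state of +1 for gold.
Au sits in group 11, so the d-electron count is 11 − 1 = 10.
Coordination number: 4.
A d¹⁰ ion has no crystal-field stabilisation preference between square planar and tetrahedral, so four ligands adopt the sterically favoured tetrahedral geometry.

tetrahedral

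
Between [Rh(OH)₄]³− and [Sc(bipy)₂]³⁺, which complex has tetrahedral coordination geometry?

[Sc(bipy)₂]³⁺

For [Rh(OH)₄]³−: Summing ligand charges against the −3 overall charge gives an oxidation state of +1 for rhodium. Rh sits in group 9, so the d-electron count is 9 − 1 = 8. A 4d d⁸ ion has a large crystal-field splitting; square planar leaves the high-energy d_{x²−y²} orbital empty and maximises CFSE. → square planar.
For [Sc(bipy)₂]³⁺: Ligand charges: 2,2′-bipyridine is neutral. With an overall charge of +3 the scandium centre must be in the +3 oxidation state. Scandium is a group-3 element; Sc(III) is therefore d⁰. A d⁰ ion has no crystal-field stabilisation preference between square planar and tetrahedral, so four ligands adopt the sterically favoured tetrahedral geometry. → tetrahedral.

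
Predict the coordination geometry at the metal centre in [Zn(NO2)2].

Summing ligand charges against the 0 overall charge gives an oxidation state of +2 for zinc.
Group 12 minus oxidation state 2 gives a d¹⁰ configuration.
Coordination number: 2.
A d¹⁰ ion with only two ligands adopts a linear arrangement (sp hybridisation; no CFSE preference).

linear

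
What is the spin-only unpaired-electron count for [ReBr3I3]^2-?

3 unpaired electrons

Each bromide is −1; each iodide is −1; balancing the −2 overall charge requires Re(IV).
Rhenium is a group-7 element; Re(IV) is therefore d³.
In an octahedral field the d³ configuration is t₂g³e_g⁰ (only one arrangement possible), giving 3 unpaired electrons.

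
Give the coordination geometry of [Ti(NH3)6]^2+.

octahedral

Ligand charges: ammonia is neutral. With an overall charge of +2 the titanium centre must be in the +2 oxidation state.
Group 4 minus oxidation state 2 gives a d² configuration.
With 6 monodentate ligands the coordination number is 6.
Six donors around a single metal centre give an octahedral coordination sphere.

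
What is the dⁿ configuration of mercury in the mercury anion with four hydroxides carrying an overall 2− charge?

d¹⁰

Summing ligand charges against the −2 overall charge gives an oxidation state of +2 for mercury.
Mercury is a group-12 element; Hg(II) is therefore d¹⁰.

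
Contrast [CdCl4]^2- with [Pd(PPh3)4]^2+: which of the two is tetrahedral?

[CdCl4]^2-

For [CdCl4]^2-: Ligand charges: each chloride is −1. With an overall charge of −2 the cadmium centre must be in the +2 oxidation state. Cd sits in group 12, so the d-electron count is 12 − 2 = 10. A d¹⁰ ion has no crystal-field stabilisation preference between square planar and tetrahedral, so four ligands adopt the sterically favoured tetrahedral geometry. → tetrahedral.
For [Pd(PPh3)4]^2+: Ligand charges: triphenylphosphine is neutral. With an overall charge of +2 the palladium centre must be in the +2 oxidation state. Pd sits in group 10, so the d-electron count is 10 − 2 = 8. A 4d d⁸ ion has a large crystal-field splitting; square planar leaves the high-energy d_{x²−y²} orbital empty and maximises CFSE. → square planar.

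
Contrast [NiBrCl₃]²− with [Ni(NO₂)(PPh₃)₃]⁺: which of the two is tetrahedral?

For [NiBrCl₃]²−: Each bromide is −1; each chloride is −1; balancing the −2 overall charge requires Ni(II). Nickel is a group-10 element; Ni(II) is therefore d⁸. Bromide and chloride are weak-field ligands. With weak-field ligands the CFSE gain from square planar is small, so a 3d d⁸ ion takes the sterically preferred tetrahedral geometry. → tetrahedral.
For [Ni(NO₂)(PPh₃)₃]⁺: Ligand charges: each nitro (N-bound nitrite) is −1; triphenylphosphine is neutral. With an overall charge of +1 the nickel centre must be in the +2 oxidation state. Group 10 minus oxidation state 2 gives a d⁸ configuration. Nitro (N-bound nitrite) and triphenylphosphine are strong-field ligands (high in the spectrochemical series). A 3d d⁸ ion with strong-field ligands gains enough CFSE to favour square planar over tetrahedral. → square planar.

[NiBrCl₃]²−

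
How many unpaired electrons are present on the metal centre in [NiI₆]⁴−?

2 unpaired electrons

Summing ligand charges against the −4 overall charge gives an oxidation state of +2 for nickel.
Nickel is a group-10 element; Ni(II) is therefore d⁸.
In an octahedral field the d⁸ configuration is t₂g⁶e_g² (only one arrangement possible), giving 2 unpaired electrons.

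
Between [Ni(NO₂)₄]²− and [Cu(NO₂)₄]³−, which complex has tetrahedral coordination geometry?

[Cu(NO₂)₄]³−

For [Ni(NO₂)₄]²−: Each nitro (N-bound nitrite) is −1; balancing the −2 overall charge requires Ni(II). Ni sits in group 10, so the d-electron count is 10 − 2 = 8. Nitro (N-bound nitrite) is a strong-field ligand (high in the spectrochemical series). A 3d d⁸ ion with strong-field ligands gains enough CFSE to favour square planar over tetrahedral. → square planar.
For [Cu(NO₂)₄]³−: Ligand charges: each nitro (N-bound nitrite) is −1. With an overall charge of −3 the copper centre must be in the +1 oxidation state. Cu sits in group 11, so the d-electron count is 11 − 1 = 10. A d¹⁰ ion has no crystal-field stabilisation preference between square planar and tetrahedral, so four ligands adopt the sterically favoured tetrahedral geometry. → tetrahedral.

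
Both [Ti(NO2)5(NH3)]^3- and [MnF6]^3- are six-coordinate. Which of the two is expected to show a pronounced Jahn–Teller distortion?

[MnF6]^3-

[Ti(NO2)5(NH3)]^3-: Ligand charges: each nitro (N-bound nitrite) is −1; ammonia is neutral. With an overall charge of −3 the titanium centre must be in the +2 oxidation state. Titanium is a group-4 element; Ti(II) is therefore d². The d² configuration leaves the e_g set evenly filled (or empty) — no strong Jahn–Teller driving force.
[MnF6]^3-: Summing ligand charges against the −3 overall charge gives an oxidation state of +3 for manganese. Manganese is a group-7 element; Mn(III) is therefore d⁴. Fluoride is a weak-field ligand for a first-row metal, so the complex is high-spin. The t₂g³e_g¹ (high-spin) configuration has an unevenly filled e_g set; the Jahn–Teller theorem predicts a tetragonal distortion (typically axial elongation) to lift the degeneracy.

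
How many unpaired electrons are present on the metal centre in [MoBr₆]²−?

Ligand charges: each bromide is −1. With an overall charge of −2 the molybdenum centre must be in the +4 oxidation state.
Mo sits in group 6, so the d-electron count is 6 − 4 = 2.
In an octahedral field the d² configuration is t₂g²e_g⁰ (only one arrangement possible), giving 2 unpaired electrons.

2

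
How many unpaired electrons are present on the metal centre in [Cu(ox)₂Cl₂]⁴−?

Ligand charges: each oxalate is −2; each chloride is −1. With an overall charge of −4 the copper centre must be in the +2 oxidation state.
Copper is a group-11 element; Cu(II) is therefore d⁹.
Counting donor atoms: 2×oxalate (bidentate) → 4 donors; 2×chloride (monodentate) → 2 donors. Coordination number = 6.
In an octahedral field the d⁹ configuration is t₂g⁶e_g³ (only one arrangement possible), giving 1 unpaired electron.

1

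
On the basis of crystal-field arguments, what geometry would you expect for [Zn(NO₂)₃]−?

trigonal planar

Summing ligand charges against the −1 overall charge gives an oxidation state of +2 for zinc.
Group 12 minus oxidation state 2 gives a d¹⁰ configuration.
With 3 monodentate ligands the coordination number is 3.
Three ligands around a d¹⁰ centre minimise repulsion in a trigonal-planar arrangement.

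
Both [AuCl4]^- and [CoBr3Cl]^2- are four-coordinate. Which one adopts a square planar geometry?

For [AuCl4]^-: Summing ligand charges against the −1 overall charge gives an oxidation state of +3 for gold. Gold is a group-11 element; Au(III) is therefore d⁸. A 5d d⁸ ion has a large crystal-field splitting; square planar leaves the high-energy d_{x²−y²} orbital empty and maximises CFSE. → square planar.
For [CoBr3Cl]^2-: Each bromide is −1; each chloride is −1; balancing the −2 overall charge requires Co(II). Co sits in group 9, so the d-electron count is 9 − 2 = 7. For a high-spin 3d d⁷ ion with weak-field ligands the small Δₜ gives little square-planar CFSE advantage, so four ligands adopt the sterically favoured tetrahedral geometry. → tetrahedral.

[AuCl4]^-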